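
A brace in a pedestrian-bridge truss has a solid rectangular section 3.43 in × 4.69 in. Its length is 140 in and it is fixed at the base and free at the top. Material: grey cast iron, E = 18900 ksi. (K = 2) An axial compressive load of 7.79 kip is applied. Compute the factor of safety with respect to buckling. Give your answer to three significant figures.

n ≈ 4.82

Buckling occurs about the weak axis: I_min = h·b³/12 with b = 3.43 in (the shorter side).
I_min = 4.69×3.43³/12 = 15.77 in⁴
Effective length L_e = K·L = 2 × 140 = 280.0 in
P_cr = π²EI / L_e² = π² × 18900×10³ × 15.77 / 280.0² = 3.752×10^4 lb
Factor of safety n = P_cr / P = 37.525 / 7.79 = 4.82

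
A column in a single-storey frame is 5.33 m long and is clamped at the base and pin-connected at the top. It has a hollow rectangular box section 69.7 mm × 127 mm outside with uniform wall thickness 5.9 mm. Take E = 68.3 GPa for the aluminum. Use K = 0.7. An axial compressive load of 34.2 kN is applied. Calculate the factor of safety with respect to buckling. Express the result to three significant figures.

n ≈ 2.44

Inner dimensions: h_i = 127 − 2×5.9 = 115.2 mm, b_i = 69.7 − 2×5.9 = 57.90 mm
Weak-axis I_min = (h_o·b_o³ − h_i·b_i³)/12 with b_o = 69.7, b_i = 57.90 mm (shorter outer/inner sides).
I_min = (127×69.7³ − 115.2×57.90³)/12 = 1.720×10^6 mm⁴
I = 1.720×10^6 mm⁴ = 1.720×10^-6 m⁴
Effective length L_e = K·L = 0.7 × 5.33 = 3.731 m
P_cr = π²EI / L_e² = π² × 68.3×10⁹ × 1.720×10^-6 / 3.731² = 8.330×10^4 N
Factor of safety n = P_cr / P = 83.301 / 34.2 = 2.44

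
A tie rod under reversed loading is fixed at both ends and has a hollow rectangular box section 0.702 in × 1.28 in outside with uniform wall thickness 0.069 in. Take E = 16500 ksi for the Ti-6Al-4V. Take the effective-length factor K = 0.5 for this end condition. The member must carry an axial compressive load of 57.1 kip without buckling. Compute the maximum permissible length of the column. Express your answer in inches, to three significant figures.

Inner dimensions: h_i = 1.28 − 2×0.069 = 1.142 in, b_i = 0.702 − 2×0.069 = 0.5640 in
Weak-axis I_min = (h_o·b_o³ − h_i·b_i³)/12 with b_o = 0.702, b_i = 0.5640 in (shorter outer/inner sides).
I_min = (1.28×0.702³ − 1.142×0.5640³)/12 = 1.983×10^-2 in⁴
At the buckling limit P_cr = P = 5.710×10^4 lb
From P_cr = π²EI/(K·L)²:  L = (1/K)·√(π²EI/P_cr) = (1/0.5)·√(π²×1.65×10^7×1.983×10^-2/5.710×10^4)
L = 15.0 in

L_max ≈ 15.0 in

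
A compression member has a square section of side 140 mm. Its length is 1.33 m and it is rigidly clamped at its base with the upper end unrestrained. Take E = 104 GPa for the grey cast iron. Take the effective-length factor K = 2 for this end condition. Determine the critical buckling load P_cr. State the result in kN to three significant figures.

P_cr ≈ 4640 kN

I = a⁴/12 = 140⁴/12 = 3.201×10^7 mm⁴
I = 3.201×10^7 mm⁴ = 3.201×10^-5 m⁴
Effective length L_e = K·L = 2 × 1.33 = 2.660 m
P_cr = π²EI / L_e² = π² × 104×10⁹ × 3.201×10^-5 / 2.660² = 4.644×10^6 N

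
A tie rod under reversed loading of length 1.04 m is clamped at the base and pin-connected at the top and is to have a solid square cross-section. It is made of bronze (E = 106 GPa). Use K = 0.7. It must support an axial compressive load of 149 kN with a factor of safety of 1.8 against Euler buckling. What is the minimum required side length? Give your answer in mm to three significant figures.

a ≈ 35.7 mm

Required P_cr = n·P = 1.8 × 149 = 268.2 kN
L_e = K·L = 0.7 × 1.04 = 0.7280 m
Required I = P_cr·L_e²/(π²E) = 2.682×10^5 × 0.7280² / (π² × 1.06×10^11) = 1.359×10^-7 m⁴
I_req = 1.359×10^5 mm⁴
Solid square: I = a⁴/12  ⇒  a = (12I)^(1/4) = (12×1.359×10^5)^(1/4) = 35.7 mm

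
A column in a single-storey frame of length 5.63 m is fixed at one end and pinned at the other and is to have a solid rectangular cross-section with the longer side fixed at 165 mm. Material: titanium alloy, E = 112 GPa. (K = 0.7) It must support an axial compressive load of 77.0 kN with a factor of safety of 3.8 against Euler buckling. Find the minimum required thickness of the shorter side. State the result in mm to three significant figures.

Required P_cr = n·P = 3.8 × 77.0 = 292.6 kN
L_e = K·L = 0.7 × 5.63 = 3.941 m
Required I = P_cr·L_e²/(π²E) = 2.926×10^5 × 3.941² / (π² × 1.12×10^11) = 4.111×10^-6 m⁴
I_req = 4.111×10^6 mm⁴
Rectangle, weak axis: I_min = h·b³/12 with h = 165 mm fixed  ⇒  b = (12I/h)^(1/3) = 66.9 mm

b ≈ 66.9 mm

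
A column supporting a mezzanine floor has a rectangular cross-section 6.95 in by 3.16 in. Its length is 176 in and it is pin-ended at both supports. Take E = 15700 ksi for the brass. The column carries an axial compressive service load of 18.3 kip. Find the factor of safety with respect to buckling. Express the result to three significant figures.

n ≈ 5.00

Buckling occurs about the weak axis: I_min = h·b³/12 with b = 3.16 in (the shorter side).
I_min = 6.95×3.16³/12 = 18.28 in⁴
Effective length L_e = K·L = 1 × 176 = 176.0 in
P_cr = π²EI / L_e² = π² × 15700×10³ × 18.28 / 176.0² = 9.142×10^4 lb
Factor of safety n = P_cr / P = 91.420 / 18.3 = 5.00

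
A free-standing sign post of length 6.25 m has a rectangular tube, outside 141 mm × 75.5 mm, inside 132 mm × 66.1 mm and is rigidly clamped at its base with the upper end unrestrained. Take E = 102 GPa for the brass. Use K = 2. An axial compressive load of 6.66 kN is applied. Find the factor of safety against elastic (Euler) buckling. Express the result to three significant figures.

n ≈ 1.82

Weak-axis I_min = (h_o·b_o³ − h_i·b_i³)/12 with b_o = 75.5, b_i = 66.10 mm (shorter outer/inner sides).
I_min = (141×75.5³ − 132.0×66.10³)/12 = 1.880×10^6 mm⁴
I = 1.880×10^6 mm⁴ = 1.880×10^-6 m⁴
Effective length L_e = K·L = 2 × 6.25 = 12.50 m
P_cr = π²EI / L_e² = π² × 102×10⁹ × 1.880×10^-6 / 12.50² = 1.211×10^4 N
Factor of safety n = P_cr / P = 12.112 / 6.66 = 1.82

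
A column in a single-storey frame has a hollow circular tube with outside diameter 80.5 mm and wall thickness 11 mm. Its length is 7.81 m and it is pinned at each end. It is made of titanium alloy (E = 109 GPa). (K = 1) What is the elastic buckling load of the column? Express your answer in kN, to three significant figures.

Inner diameter d_i = 80.5 − 2×11 = 58.50 mm
I = π(d_o⁴ − d_i⁴)/64 = π(80.5⁴ − 58.50⁴)/64 = 1.486×10^6 mm⁴
I = 1.486×10^6 mm⁴ = 1.486×10^-6 m⁴
Effective length L_e = K·L = 1 × 7.81 = 7.810 m
P_cr = π²EI / L_e² = π² × 109×10⁹ × 1.486×10^-6 / 7.810² = 2.622×10^4 N

P_cr ≈ 26.2 kN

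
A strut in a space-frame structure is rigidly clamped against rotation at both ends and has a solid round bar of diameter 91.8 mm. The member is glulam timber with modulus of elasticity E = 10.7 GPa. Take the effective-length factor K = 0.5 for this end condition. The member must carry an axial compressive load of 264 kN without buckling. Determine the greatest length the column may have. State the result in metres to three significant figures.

I = πd⁴/64 = π×91.8⁴/64 = 3.486×10^6 mm⁴
I = 3.486×10^-6 m⁴
At the buckling limit P_cr = P = 2.640×10^5 N
From P_cr = π²EI/(K·L)²:  L = (1/K)·√(π²EI/P_cr) = (1/0.5)·√(π²×1.07×10^10×3.486×10^-6/2.640×10^5)
L = 2.36 m

L_max ≈ 2.36 m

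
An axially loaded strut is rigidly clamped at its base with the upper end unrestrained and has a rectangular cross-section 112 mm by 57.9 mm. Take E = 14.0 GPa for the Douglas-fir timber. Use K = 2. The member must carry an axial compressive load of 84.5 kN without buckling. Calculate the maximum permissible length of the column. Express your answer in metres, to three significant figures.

Buckling occurs about the weak axis: I_min = h·b³/12 with b = 57.9 mm (the shorter side).
I_min = 112×57.9³/12 = 1.812×10^6 mm⁴
I = 1.812×10^-6 m⁴
At the buckling limit P_cr = P = 8.450×10^4 N
From P_cr = π²EI/(K·L)²:  L = (1/K)·√(π²EI/P_cr) = (1/2)·√(π²×1.40×10^10×1.812×10^-6/8.450×10^4)
L = 0.861 m

L_max ≈ 0.861 m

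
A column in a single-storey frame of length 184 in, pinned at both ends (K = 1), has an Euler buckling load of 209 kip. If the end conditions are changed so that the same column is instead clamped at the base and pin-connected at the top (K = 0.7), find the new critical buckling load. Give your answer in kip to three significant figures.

P_cr ≈ 427 kip

P_cr ∝ 1/K², so P_cr,new = P_cr,old × (K_old/K_new)² = 209 × (1/0.7)²
= 209 × 2.041 = 427 kip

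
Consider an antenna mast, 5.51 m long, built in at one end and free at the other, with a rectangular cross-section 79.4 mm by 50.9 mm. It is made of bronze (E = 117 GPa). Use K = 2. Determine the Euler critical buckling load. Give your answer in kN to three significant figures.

Buckling occurs about the weak axis: I_min = h·b³/12 with b = 50.9 mm (the shorter side).
I_min = 79.4×50.9³/12 = 8.726×10^5 mm⁴
I = 8.726×10^5 mm⁴ = 8.726×10^-7 m⁴
Effective length L_e = K·L = 2 × 5.51 = 11.02 m
P_cr = π²EI / L_e² = π² × 117×10⁹ × 8.726×10^-7 / 11.02² = 8.297×10^3 N

P_cr ≈ 8.30 kN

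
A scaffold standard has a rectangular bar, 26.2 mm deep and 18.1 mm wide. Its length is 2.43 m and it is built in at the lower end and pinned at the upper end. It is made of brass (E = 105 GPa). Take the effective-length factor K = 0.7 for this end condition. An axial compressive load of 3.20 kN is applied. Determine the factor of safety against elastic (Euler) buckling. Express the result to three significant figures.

Buckling occurs about the weak axis: I_min = h·b³/12 with b = 18.1 mm (the shorter side).
I_min = 26.2×18.1³/12 = 1.295×10^4 mm⁴
I = 1.295×10^4 mm⁴ = 1.295×10^-8 m⁴
Effective length L_e = K·L = 0.7 × 2.43 = 1.701 m
P_cr = π²EI / L_e² = π² × 105×10⁹ × 1.295×10^-8 / 1.701² = 4.637×10^3 N
Factor of safety n = P_cr / P = 4.6370 / 3.20 = 1.45

n ≈ 1.45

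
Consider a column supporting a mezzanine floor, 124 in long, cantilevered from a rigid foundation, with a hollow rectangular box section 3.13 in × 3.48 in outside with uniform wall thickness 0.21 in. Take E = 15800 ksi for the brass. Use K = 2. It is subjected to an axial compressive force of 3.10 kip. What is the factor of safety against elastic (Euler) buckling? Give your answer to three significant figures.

Inner dimensions: h_i = 3.48 − 2×0.21 = 3.060 in, b_i = 3.13 − 2×0.21 = 2.710 in
Weak-axis I_min = (h_o·b_o³ − h_i·b_i³)/12 with b_o = 3.13, b_i = 2.710 in (shorter outer/inner sides).
I_min = (3.48×3.13³ − 3.060×2.710³)/12 = 3.818 in⁴
Effective length L_e = K·L = 2 × 124 = 248.0 in
P_cr = π²EI / L_e² = π² × 15800×10³ × 3.818 / 248.0² = 9.679×10^3 lb
Factor of safety n = P_cr / P = 9.6791 / 3.10 = 3.12

n ≈ 3.12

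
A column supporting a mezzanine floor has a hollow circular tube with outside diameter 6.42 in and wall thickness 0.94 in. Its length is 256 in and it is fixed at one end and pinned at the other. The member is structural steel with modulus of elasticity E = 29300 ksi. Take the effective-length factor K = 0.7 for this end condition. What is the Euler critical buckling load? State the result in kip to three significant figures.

Inner diameter d_i = 6.42 − 2×0.94 = 4.540 in
I = π(d_o⁴ − d_i⁴)/64 = π(6.42⁴ − 4.540⁴)/64 = 62.54 in⁴
Effective length L_e = K·L = 0.7 × 256 = 179.2 in
P_cr = π²EI / L_e² = π² × 29300×10³ × 62.54 / 179.2² = 5.631×10^5 lb

P_cr ≈ 563 kip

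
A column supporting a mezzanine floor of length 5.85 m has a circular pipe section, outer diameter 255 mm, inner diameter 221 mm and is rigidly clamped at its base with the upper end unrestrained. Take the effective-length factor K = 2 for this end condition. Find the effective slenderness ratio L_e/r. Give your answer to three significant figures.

λ ≈ 139

d_o = 255 mm, d_i = 221 mm
I = π(d_o⁴ − d_i⁴)/64 = π(255⁴ − 221.0⁴)/64 = 9.046×10^7 mm⁴
A = 1.271×10^4 mm²;  r_min = √(I/A) = √(9.046×10^7/1.271×10^4) = 84.36 mm
L_e = K·L = 2 × 5.85 m = 11.70 m = 11700 mm
λ = L_e / r_min = 11700 / 84.36 = 139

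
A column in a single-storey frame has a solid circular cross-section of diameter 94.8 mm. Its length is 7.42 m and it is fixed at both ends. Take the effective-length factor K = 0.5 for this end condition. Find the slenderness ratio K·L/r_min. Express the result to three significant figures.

λ ≈ 157

For a solid circle r = d/4 = 94.8/4 = 23.70 mm
L_e = K·L = 0.5 × 7.42 m = 3.710 m = 3710.0 mm
λ = L_e / r_min = 3710.0 / 23.70 = 157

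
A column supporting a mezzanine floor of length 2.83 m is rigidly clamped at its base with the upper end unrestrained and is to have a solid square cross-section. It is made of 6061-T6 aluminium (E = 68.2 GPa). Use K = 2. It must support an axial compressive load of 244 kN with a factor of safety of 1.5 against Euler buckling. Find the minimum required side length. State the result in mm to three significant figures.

Required P_cr = n·P = 1.5 × 244 = 366.0 kN
L_e = K·L = 2 × 2.83 = 5.660 m
Required I = P_cr·L_e²/(π²E) = 3.660×10^5 × 5.660² / (π² × 6.82×10^10) = 1.742×10^-5 m⁴
I_req = 1.742×10^7 mm⁴
Solid square: I = a⁴/12  ⇒  a = (12I)^(1/4) = (12×1.742×10^7)^(1/4) = 120 mm

a ≈ 120 mm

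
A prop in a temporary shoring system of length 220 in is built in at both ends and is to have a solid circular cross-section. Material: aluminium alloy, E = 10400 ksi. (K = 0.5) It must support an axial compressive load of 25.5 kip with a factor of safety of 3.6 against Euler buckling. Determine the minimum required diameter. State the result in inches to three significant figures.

Required P_cr = n·P = 3.6 × 25.5 = 91.80 kip
L_e = K·L = 0.5 × 220 = 110.0 in
Required I = P_cr·L_e²/(π²E) = 9.180×10^4 × 110.0² / (π² × 1.04×10^7) = 10.82 in⁴
Solid circle: I = πd⁴/64  ⇒  d = (64I/π)^(1/4) = (64×10.82/π)^(1/4) = 3.85 in

d ≈ 3.85 in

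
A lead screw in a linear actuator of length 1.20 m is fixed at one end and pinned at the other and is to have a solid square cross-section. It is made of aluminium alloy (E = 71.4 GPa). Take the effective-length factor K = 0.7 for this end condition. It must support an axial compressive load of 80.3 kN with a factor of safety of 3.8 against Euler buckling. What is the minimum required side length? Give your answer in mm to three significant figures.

a ≈ 43.8 mm

Required P_cr = n·P = 3.8 × 80.3 = 305.1 kN
L_e = K·L = 0.7 × 1.20 = 0.8400 m
Required I = P_cr·L_e²/(π²E) = 3.051×10^5 × 0.8400² / (π² × 7.14×10^10) = 3.055×10^-7 m⁴
I_req = 3.055×10^5 mm⁴
Solid square: I = a⁴/12  ⇒  a = (12I)^(1/4) = (12×3.055×10^5)^(1/4) = 43.8 mm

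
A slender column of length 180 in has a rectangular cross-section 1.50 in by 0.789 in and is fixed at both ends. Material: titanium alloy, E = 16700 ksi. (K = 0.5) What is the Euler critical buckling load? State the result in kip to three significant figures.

P_cr ≈ 1.25 kip

Buckling occurs about the weak axis: I_min = h·b³/12 with b = 0.789 in (the shorter side).
I_min = 1.50×0.789³/12 = 6.140×10^-2 in⁴
Effective length L_e = K·L = 0.5 × 180 = 90.00 in
P_cr = π²EI / L_e² = π² × 16700×10³ × 6.140×10^-2 / 90.00² = 1.249×10^3 lb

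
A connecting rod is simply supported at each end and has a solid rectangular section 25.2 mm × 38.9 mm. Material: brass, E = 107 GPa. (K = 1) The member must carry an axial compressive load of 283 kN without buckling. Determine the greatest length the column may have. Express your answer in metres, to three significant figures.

L_max ≈ 0.440 m

Buckling occurs about the weak axis: I_min = h·b³/12 with b = 25.2 mm (the shorter side).
I_min = 38.9×25.2³/12 = 5.188×10^4 mm⁴
I = 5.188×10^-8 m⁴
At the buckling limit P_cr = P = 2.830×10^5 N
From P_cr = π²EI/(K·L)²:  L = (1/K)·√(π²EI/P_cr) = (1/1)·√(π²×1.07×10^11×5.188×10^-8/2.830×10^5)
L = 0.440 m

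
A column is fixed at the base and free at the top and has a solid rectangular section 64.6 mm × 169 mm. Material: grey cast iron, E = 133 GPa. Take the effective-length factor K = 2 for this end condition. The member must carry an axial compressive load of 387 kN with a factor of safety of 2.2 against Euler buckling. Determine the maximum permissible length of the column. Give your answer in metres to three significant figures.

Buckling occurs about the weak axis: I_min = h·b³/12 with b = 64.6 mm (the shorter side).
I_min = 169×64.6³/12 = 3.797×10^6 mm⁴
I = 3.797×10^-6 m⁴
Required critical load P_cr = n·P = 2.2 × 387 = 851.4 kN = 8.514×10^5 N
From P_cr = π²EI/(K·L)²:  L = (1/K)·√(π²EI/P_cr) = (1/2)·√(π²×1.33×10^11×3.797×10^-6/8.514×10^5)
L = 1.21 m

L_max ≈ 1.21 m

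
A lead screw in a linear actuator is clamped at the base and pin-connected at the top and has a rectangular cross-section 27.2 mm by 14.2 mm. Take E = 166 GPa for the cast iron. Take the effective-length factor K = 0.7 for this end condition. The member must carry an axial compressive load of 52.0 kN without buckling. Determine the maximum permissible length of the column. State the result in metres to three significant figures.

Buckling occurs about the weak axis: I_min = h·b³/12 with b = 14.2 mm (the shorter side).
I_min = 27.2×14.2³/12 = 6.490×10^3 mm⁴
I = 6.490×10^-9 m⁴
At the buckling limit P_cr = P = 5.200×10^4 N
From P_cr = π²EI/(K·L)²:  L = (1/K)·√(π²EI/P_cr) = (1/0.7)·√(π²×1.66×10^11×6.490×10^-9/5.200×10^4)
L = 0.646 m

L_max ≈ 0.646 m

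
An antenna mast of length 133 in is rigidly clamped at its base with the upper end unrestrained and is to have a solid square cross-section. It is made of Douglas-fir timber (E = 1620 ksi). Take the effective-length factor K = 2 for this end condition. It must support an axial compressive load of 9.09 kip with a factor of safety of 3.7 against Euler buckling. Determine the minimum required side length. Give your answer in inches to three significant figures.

Required P_cr = n·P = 3.7 × 9.09 = 33.63 kip
L_e = K·L = 2 × 133 = 266.0 in
Required I = P_cr·L_e²/(π²E) = 3.363×10^4 × 266.0² / (π² × 1.62×10^6) = 148.8 in⁴
Solid square: I = a⁴/12  ⇒  a = (12I)^(1/4) = (12×148.8)^(1/4) = 6.50 in

a ≈ 6.50 in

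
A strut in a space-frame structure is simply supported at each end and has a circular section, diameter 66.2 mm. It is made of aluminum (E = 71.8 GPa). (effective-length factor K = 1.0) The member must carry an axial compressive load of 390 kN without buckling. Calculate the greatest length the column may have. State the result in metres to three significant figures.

L_max ≈ 1.31 m

I = πd⁴/64 = π×66.2⁴/64 = 9.428×10^5 mm⁴
I = 9.428×10^-7 m⁴
At the buckling limit P_cr = P = 3.900×10^5 N
From P_cr = π²EI/(K·L)²:  L = (1/K)·√(π²EI/P_cr) = (1/1)·√(π²×7.18×10^10×9.428×10^-7/3.900×10^5)
L = 1.31 m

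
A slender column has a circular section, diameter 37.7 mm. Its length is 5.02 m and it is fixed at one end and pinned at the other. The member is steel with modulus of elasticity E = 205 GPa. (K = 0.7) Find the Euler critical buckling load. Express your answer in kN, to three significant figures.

P_cr ≈ 16.2 kN

I = πd⁴/64 = π×37.7⁴/64 = 9.916×10^4 mm⁴
I = 9.916×10^4 mm⁴ = 9.916×10^-8 m⁴
Effective length L_e = K·L = 0.7 × 5.02 = 3.514 m
P_cr = π²EI / L_e² = π² × 205×10⁹ × 9.916×10^-8 / 3.514² = 1.625×10^4 N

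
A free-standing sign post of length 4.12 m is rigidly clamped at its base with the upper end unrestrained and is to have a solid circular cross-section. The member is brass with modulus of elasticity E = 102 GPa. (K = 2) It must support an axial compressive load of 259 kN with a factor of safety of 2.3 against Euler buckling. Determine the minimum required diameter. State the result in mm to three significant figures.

d ≈ 169 mm

Required P_cr = n·P = 2.3 × 259 = 595.7 kN
L_e = K·L = 2 × 4.12 = 8.240 m
Required I = P_cr·L_e²/(π²E) = 5.957×10^5 × 8.240² / (π² × 1.02×10^11) = 4.018×10^-5 m⁴
I_req = 4.018×10^7 mm⁴
Solid circle: I = πd⁴/64  ⇒  d = (64I/π)^(1/4) = (64×4.018×10^7/π)^(1/4) = 169 mm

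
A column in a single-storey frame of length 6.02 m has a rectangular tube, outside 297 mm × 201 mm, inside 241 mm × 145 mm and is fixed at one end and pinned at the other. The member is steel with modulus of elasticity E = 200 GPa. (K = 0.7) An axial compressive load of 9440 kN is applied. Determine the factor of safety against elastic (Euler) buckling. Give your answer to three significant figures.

n ≈ 1.65

Weak-axis I_min = (h_o·b_o³ − h_i·b_i³)/12 with b_o = 201, b_i = 145.0 mm (shorter outer/inner sides).
I_min = (297×201³ − 241.0×145.0³)/12 = 1.398×10^8 mm⁴
I = 1.398×10^8 mm⁴ = 1.398×10^-4 m⁴
Effective length L_e = K·L = 0.7 × 6.02 = 4.214 m
P_cr = π²EI / L_e² = π² × 200×10⁹ × 1.398×10^-4 / 4.214² = 1.554×10^7 N
Factor of safety n = P_cr / P = 15535 / 9440 = 1.65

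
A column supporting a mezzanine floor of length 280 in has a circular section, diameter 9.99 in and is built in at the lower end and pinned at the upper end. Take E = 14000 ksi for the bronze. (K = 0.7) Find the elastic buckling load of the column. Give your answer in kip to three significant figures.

I = πd⁴/64 = π×9.99⁴/64 = 488.9 in⁴
Effective length L_e = K·L = 0.7 × 280 = 196.0 in
P_cr = π²EI / L_e² = π² × 14000×10³ × 488.9 / 196.0² = 1.759×10^6 lb

P_cr ≈ 1760 kip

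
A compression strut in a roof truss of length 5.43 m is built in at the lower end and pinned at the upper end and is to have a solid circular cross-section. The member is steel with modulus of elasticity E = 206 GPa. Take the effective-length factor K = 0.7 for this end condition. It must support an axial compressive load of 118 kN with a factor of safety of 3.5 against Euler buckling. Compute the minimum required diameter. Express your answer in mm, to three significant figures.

Required P_cr = n·P = 3.5 × 118 = 413.0 kN
L_e = K·L = 0.7 × 5.43 = 3.801 m
Required I = P_cr·L_e²/(π²E) = 4.130×10^5 × 3.801² / (π² × 2.06×10^11) = 2.935×10^-6 m⁴
I_req = 2.935×10^6 mm⁴
Solid circle: I = πd⁴/64  ⇒  d = (64I/π)^(1/4) = (64×2.935×10^6/π)^(1/4) = 87.9 mm

d ≈ 87.9 mm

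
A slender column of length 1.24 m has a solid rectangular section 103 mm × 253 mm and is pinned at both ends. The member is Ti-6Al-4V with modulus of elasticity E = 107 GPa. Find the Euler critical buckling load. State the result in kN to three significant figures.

P_cr ≈ 15800 kN

Buckling occurs about the weak axis: I_min = h·b³/12 with b = 103 mm (the shorter side).
I_min = 253×103³/12 = 2.304×10^7 mm⁴
I = 2.304×10^7 mm⁴ = 2.304×10^-5 m⁴
Effective length L_e = K·L = 1 × 1.24 = 1.240 m
P_cr = π²EI / L_e² = π² × 107×10⁹ × 2.304×10^-5 / 1.240² = 1.582×10^7 N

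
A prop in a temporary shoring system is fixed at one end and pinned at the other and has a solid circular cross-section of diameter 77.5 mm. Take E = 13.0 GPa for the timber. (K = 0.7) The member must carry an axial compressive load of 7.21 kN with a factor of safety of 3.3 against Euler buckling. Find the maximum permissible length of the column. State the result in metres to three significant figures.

L_max ≈ 4.41 m

I = πd⁴/64 = π×77.5⁴/64 = 1.771×10^6 mm⁴
I = 1.771×10^-6 m⁴
Required critical load P_cr = n·P = 3.3 × 7.21 = 23.79 kN = 2.379×10^4 N
From P_cr = π²EI/(K·L)²:  L = (1/K)·√(π²EI/P_cr) = (1/0.7)·√(π²×1.30×10^10×1.771×10^-6/2.379×10^4)
L = 4.41 m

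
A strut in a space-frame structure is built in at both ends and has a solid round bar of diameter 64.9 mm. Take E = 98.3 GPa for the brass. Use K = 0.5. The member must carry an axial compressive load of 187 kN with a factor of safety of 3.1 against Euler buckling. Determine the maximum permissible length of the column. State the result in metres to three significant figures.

L_max ≈ 2.41 m

I = πd⁴/64 = π×64.9⁴/64 = 8.709×10^5 mm⁴
I = 8.709×10^-7 m⁴
Required critical load P_cr = n·P = 3.1 × 187 = 579.7 kN = 5.797×10^5 N
From P_cr = π²EI/(K·L)²:  L = (1/K)·√(π²EI/P_cr) = (1/0.5)·√(π²×9.83×10^10×8.709×10^-7/5.797×10^5)
L = 2.41 m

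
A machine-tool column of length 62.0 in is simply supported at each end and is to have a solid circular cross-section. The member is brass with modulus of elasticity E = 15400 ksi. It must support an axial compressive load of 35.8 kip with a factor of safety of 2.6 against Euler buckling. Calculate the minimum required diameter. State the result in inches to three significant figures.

d ≈ 2.63 in

Required P_cr = n·P = 2.6 × 35.8 = 93.08 kip
L_e = K·L = 1 × 62.0 = 62.00 in
Required I = P_cr·L_e²/(π²E) = 9.308×10^4 × 62.00² / (π² × 1.54×10^7) = 2.354 in⁴
Solid circle: I = πd⁴/64  ⇒  d = (64I/π)^(1/4) = (64×2.354/π)^(1/4) = 2.63 in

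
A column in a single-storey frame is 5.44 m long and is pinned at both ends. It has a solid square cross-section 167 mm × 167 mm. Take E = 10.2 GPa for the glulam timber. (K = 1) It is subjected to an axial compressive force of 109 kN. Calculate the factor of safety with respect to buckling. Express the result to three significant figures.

I = a⁴/12 = 167⁴/12 = 6.482×10^7 mm⁴
I = 6.482×10^7 mm⁴ = 6.482×10^-5 m⁴
Effective length L_e = K·L = 1 × 5.44 = 5.440 m
P_cr = π²EI / L_e² = π² × 10.2×10⁹ × 6.482×10^-5 / 5.440² = 2.205×10^5 N
Factor of safety n = P_cr / P = 220.49 / 109 = 2.02

n ≈ 2.02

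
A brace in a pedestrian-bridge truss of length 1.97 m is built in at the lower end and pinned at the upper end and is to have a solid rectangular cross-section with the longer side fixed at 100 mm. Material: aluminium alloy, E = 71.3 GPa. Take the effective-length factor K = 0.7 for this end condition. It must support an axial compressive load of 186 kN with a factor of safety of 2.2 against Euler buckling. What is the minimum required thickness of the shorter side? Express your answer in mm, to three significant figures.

b ≈ 51.0 mm

Required P_cr = n·P = 2.2 × 186 = 409.2 kN
L_e = K·L = 0.7 × 1.97 = 1.379 m
Required I = P_cr·L_e²/(π²E) = 4.092×10^5 × 1.379² / (π² × 7.13×10^10) = 1.106×10^-6 m⁴
I_req = 1.106×10^6 mm⁴
Rectangle, weak axis: I_min = h·b³/12 with h = 100 mm fixed  ⇒  b = (12I/h)^(1/3) = 51.0 mm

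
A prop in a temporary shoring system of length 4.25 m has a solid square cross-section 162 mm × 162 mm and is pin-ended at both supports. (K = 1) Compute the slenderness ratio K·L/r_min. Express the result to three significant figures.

λ ≈ 90.9

I = a⁴/12 = 162⁴/12 = 5.740×10^7 mm⁴
A = 2.624×10^4 mm²;  r_min = √(I/A) = √(5.740×10^7/2.624×10^4) = 46.77 mm
L_e = K·L = 1 × 4.25 m = 4.250 m = 4250.0 mm
λ = L_e / r_min = 4250.0 / 46.77 = 90.9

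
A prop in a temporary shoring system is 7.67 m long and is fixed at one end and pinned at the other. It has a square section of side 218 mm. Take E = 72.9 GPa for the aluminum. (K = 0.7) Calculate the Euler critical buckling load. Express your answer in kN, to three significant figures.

I = a⁴/12 = 218⁴/12 = 1.882×10^8 mm⁴
I = 1.882×10^8 mm⁴ = 1.882×10^-4 m⁴
Effective length L_e = K·L = 0.7 × 7.67 = 5.369 m
P_cr = π²EI / L_e² = π² × 72.9×10⁹ × 1.882×10^-4 / 5.369² = 4.698×10^6 N

P_cr ≈ 4700 kN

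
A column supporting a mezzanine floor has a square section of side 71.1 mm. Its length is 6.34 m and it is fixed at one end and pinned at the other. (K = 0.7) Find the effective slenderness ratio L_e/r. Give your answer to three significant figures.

I = a⁴/12 = 71.1⁴/12 = 2.130×10^6 mm⁴
A = 5.055×10^3 mm²;  r_min = √(I/A) = √(2.130×10^6/5.055×10^3) = 20.52 mm
L_e = K·L = 0.7 × 6.34 m = 4.438 m = 4438.0 mm
λ = L_e / r_min = 4438.0 / 20.52 = 216

λ ≈ 216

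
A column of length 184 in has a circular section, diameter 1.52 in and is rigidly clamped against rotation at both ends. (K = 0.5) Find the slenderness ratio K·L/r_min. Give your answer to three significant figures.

I = πd⁴/64 = π×1.52⁴/64 = 0.2620 in⁴
A = 1.815 in²;  r_min = √(I/A) = √(0.2620/1.815) = 0.3800 in
L_e = K·L = 0.5 × 184 = 92.00 in
λ = L_e / r_min = 92.000 / 0.3800 = 242

λ ≈ 242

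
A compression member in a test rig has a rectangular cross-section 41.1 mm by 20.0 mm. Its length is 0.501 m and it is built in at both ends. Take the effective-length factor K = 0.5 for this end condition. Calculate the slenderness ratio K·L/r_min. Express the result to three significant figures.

λ ≈ 43.4

For a rectangle r_min = b/√12 = 20.0/√12 = 5.774 mm
L_e = K·L = 0.5 × 0.501 m = 0.2505 m = 250.50 mm
λ = L_e / r_min = 250.50 / 5.774 = 43.4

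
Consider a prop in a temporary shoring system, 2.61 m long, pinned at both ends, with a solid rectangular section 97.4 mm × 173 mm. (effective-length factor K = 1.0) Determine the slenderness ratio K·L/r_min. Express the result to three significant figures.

λ ≈ 92.8

Buckling occurs about the weak axis: I_min = h·b³/12 with b = 97.4 mm (the shorter side).
I_min = 173×97.4³/12 = 1.332×10^7 mm⁴
A = 1.685×10^4 mm²;  r_min = √(I/A) = √(1.332×10^7/1.685×10^4) = 28.12 mm
L_e = K·L = 1 × 2.61 m = 2.610 m = 2610.0 mm
λ = L_e / r_min = 2610.0 / 28.12 = 92.8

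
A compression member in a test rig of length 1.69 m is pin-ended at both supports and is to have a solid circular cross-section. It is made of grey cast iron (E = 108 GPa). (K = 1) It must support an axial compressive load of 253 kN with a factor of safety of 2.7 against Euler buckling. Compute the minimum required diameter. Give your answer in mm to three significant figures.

d ≈ 78.1 mm

Required P_cr = n·P = 2.7 × 253 = 683.1 kN
L_e = K·L = 1 × 1.69 = 1.690 m
Required I = P_cr·L_e²/(π²E) = 6.831×10^5 × 1.690² / (π² × 1.08×10^11) = 1.830×10^-6 m⁴
I_req = 1.830×10^6 mm⁴
Solid circle: I = πd⁴/64  ⇒  d = (64I/π)^(1/4) = (64×1.830×10^6/π)^(1/4) = 78.1 mm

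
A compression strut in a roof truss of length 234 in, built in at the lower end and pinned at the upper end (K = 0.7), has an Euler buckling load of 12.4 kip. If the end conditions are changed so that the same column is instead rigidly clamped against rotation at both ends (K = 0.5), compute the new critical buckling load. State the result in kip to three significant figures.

P_cr ∝ 1/K², so P_cr,new = P_cr,old × (K_old/K_new)² = 12.4 × (0.7/0.5)²
= 12.4 × 1.960 = 24.3 kip

P_cr ≈ 24.3 kip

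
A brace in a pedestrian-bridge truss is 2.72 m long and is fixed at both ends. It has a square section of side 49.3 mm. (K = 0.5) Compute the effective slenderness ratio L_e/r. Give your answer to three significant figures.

λ ≈ 95.6

I = a⁴/12 = 49.3⁴/12 = 4.923×10^5 mm⁴
A = 2.430×10^3 mm²;  r_min = √(I/A) = √(4.923×10^5/2.430×10^3) = 14.23 mm
L_e = K·L = 0.5 × 2.72 m = 1.360 m = 1360.0 mm
λ = L_e / r_min = 1360.0 / 14.23 = 95.6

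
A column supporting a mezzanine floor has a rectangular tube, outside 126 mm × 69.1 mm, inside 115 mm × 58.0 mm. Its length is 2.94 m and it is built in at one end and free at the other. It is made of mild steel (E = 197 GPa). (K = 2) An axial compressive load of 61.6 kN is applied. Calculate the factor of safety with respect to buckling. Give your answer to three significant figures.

n ≈ 1.46

Weak-axis I_min = (h_o·b_o³ − h_i·b_i³)/12 with b_o = 69.1, b_i = 58.00 mm (shorter outer/inner sides).
I_min = (126×69.1³ − 115.0×58.00³)/12 = 1.595×10^6 mm⁴
I = 1.595×10^6 mm⁴ = 1.595×10^-6 m⁴
Effective length L_e = K·L = 2 × 2.94 = 5.880 m
P_cr = π²EI / L_e² = π² × 197×10⁹ × 1.595×10^-6 / 5.880² = 8.967×10^4 N
Factor of safety n = P_cr / P = 89.670 / 61.6 = 1.46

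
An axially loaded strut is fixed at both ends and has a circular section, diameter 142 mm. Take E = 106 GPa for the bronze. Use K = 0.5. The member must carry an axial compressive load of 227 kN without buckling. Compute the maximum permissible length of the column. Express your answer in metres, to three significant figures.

L_max ≈ 19.2 m

I = πd⁴/64 = π×142⁴/64 = 1.996×10^7 mm⁴
I = 1.996×10^-5 m⁴
At the buckling limit P_cr = P = 2.270×10^5 N
From P_cr = π²EI/(K·L)²:  L = (1/K)·√(π²EI/P_cr) = (1/0.5)·√(π²×1.06×10^11×1.996×10^-5/2.270×10^5)
L = 19.2 m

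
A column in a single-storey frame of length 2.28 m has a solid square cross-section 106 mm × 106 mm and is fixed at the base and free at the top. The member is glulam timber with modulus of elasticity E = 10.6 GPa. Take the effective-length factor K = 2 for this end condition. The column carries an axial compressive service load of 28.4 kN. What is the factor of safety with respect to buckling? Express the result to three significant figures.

I = a⁴/12 = 106⁴/12 = 1.052×10^7 mm⁴
I = 1.052×10^7 mm⁴ = 1.052×10^-5 m⁴
Effective length L_e = K·L = 2 × 2.28 = 4.560 m
P_cr = π²EI / L_e² = π² × 10.6×10⁹ × 1.052×10^-5 / 4.560² = 5.293×10^4 N
Factor of safety n = P_cr / P = 52.932 / 28.4 = 1.86

n ≈ 1.86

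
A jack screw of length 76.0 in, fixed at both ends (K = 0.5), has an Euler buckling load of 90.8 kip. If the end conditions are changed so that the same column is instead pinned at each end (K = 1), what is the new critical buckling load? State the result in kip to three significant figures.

P_cr ≈ 22.7 kip

P_cr ∝ 1/K², so P_cr,new = P_cr,old × (K_old/K_new)² = 90.8 × (0.5/1)²
= 90.8 × 0.2500 = 22.7 kip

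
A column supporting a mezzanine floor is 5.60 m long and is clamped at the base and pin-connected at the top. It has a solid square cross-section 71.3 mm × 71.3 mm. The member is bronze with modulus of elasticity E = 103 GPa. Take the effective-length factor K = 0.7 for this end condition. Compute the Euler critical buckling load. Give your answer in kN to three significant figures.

P_cr ≈ 142 kN

I = a⁴/12 = 71.3⁴/12 = 2.154×10^6 mm⁴
I = 2.154×10^6 mm⁴ = 2.154×10^-6 m⁴
Effective length L_e = K·L = 0.7 × 5.60 = 3.920 m
P_cr = π²EI / L_e² = π² × 103×10⁹ × 2.154×10^-6 / 3.920² = 1.425×10^5 N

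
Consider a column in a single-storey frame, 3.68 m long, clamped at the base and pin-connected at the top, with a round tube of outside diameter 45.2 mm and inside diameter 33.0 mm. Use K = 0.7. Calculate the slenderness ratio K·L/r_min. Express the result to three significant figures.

d_o = 45.2 mm, d_i = 33.0 mm
I = π(d_o⁴ − d_i⁴)/64 = π(45.2⁴ − 33.00⁴)/64 = 1.467×10^5 mm⁴
A = 749.3 mm²;  r_min = √(I/A) = √(1.467×10^5/749.3) = 13.99 mm
L_e = K·L = 0.7 × 3.68 m = 2.576 m = 2576.0 mm
λ = L_e / r_min = 2576.0 / 13.99 = 184

λ ≈ 184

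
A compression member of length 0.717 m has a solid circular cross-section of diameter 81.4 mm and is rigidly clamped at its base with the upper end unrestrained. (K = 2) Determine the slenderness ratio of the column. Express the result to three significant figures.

λ ≈ 70.5

For a solid circle r = d/4 = 81.4/4 = 20.35 mm
L_e = K·L = 2 × 0.717 m = 1.434 m = 1434.0 mm
λ = L_e / r_min = 1434.0 / 20.35 = 70.5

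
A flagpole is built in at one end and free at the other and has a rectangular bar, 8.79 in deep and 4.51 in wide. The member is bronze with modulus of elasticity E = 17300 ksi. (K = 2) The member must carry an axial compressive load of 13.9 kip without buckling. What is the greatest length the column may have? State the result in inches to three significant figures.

Buckling occurs about the weak axis: I_min = h·b³/12 with b = 4.51 in (the shorter side).
I_min = 8.79×4.51³/12 = 67.20 in⁴
At the buckling limit P_cr = P = 1.390×10^4 lb
From P_cr = π²EI/(K·L)²:  L = (1/K)·√(π²EI/P_cr) = (1/2)·√(π²×1.73×10^7×67.20/1.390×10^4)
L = 454 in

L_max ≈ 454 in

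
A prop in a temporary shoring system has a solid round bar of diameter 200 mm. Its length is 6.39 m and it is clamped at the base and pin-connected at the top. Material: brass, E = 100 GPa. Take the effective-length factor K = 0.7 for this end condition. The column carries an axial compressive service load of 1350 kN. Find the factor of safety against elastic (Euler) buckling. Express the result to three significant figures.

I = πd⁴/64 = π×200⁴/64 = 7.854×10^7 mm⁴
I = 7.854×10^7 mm⁴ = 7.854×10^-5 m⁴
Effective length L_e = K·L = 0.7 × 6.39 = 4.473 m
P_cr = π²EI / L_e² = π² × 100×10⁹ × 7.854×10^-5 / 4.473² = 3.874×10^6 N
Factor of safety n = P_cr / P = 3874.3 / 1350 = 2.87

n ≈ 2.87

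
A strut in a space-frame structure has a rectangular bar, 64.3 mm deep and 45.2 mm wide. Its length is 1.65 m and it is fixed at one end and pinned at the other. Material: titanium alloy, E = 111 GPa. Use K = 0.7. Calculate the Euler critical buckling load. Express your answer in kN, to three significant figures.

P_cr ≈ 406 kN

Buckling occurs about the weak axis: I_min = h·b³/12 with b = 45.2 mm (the shorter side).
I_min = 64.3×45.2³/12 = 4.948×10^5 mm⁴
I = 4.948×10^5 mm⁴ = 4.948×10^-7 m⁴
Effective length L_e = K·L = 0.7 × 1.65 = 1.155 m
P_cr = π²EI / L_e² = π² × 111×10⁹ × 4.948×10^-7 / 1.155² = 4.064×10^5 N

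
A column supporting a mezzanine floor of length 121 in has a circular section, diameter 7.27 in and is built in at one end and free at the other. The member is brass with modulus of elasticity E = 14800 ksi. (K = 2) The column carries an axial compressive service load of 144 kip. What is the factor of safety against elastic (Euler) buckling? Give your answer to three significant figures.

n ≈ 2.38

I = πd⁴/64 = π×7.27⁴/64 = 137.1 in⁴
Effective length L_e = K·L = 2 × 121 = 242.0 in
P_cr = π²EI / L_e² = π² × 14800×10³ × 137.1 / 242.0² = 3.420×10^5 lb
Factor of safety n = P_cr / P = 342.01 / 144 = 2.38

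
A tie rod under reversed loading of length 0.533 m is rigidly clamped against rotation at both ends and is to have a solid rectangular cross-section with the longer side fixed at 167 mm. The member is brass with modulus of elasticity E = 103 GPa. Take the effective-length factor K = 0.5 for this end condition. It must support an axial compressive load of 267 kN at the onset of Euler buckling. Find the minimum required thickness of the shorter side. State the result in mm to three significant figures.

b ≈ 11.0 mm

L_e = K·L = 0.5 × 0.533 = 0.2665 m
Required I = P_cr·L_e²/(π²E) = 2.670×10^5 × 0.2665² / (π² × 1.03×10^11) = 1.865×10^-8 m⁴
I_req = 1.865×10^4 mm⁴
Rectangle, weak axis: I_min = h·b³/12 with h = 167 mm fixed  ⇒  b = (12I/h)^(1/3) = 11.0 mm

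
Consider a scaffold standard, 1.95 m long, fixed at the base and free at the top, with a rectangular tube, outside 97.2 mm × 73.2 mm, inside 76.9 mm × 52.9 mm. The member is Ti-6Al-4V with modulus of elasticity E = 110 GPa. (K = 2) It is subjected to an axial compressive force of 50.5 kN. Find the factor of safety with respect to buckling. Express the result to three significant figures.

Weak-axis I_min = (h_o·b_o³ − h_i·b_i³)/12 with b_o = 73.2, b_i = 52.90 mm (shorter outer/inner sides).
I_min = (97.2×73.2³ − 76.90×52.90³)/12 = 2.228×10^6 mm⁴
I = 2.228×10^6 mm⁴ = 2.228×10^-6 m⁴
Effective length L_e = K·L = 2 × 1.95 = 3.900 m
P_cr = π²EI / L_e² = π² × 110×10⁹ × 2.228×10^-6 / 3.900² = 1.591×10^5 N
Factor of safety n = P_cr / P = 159.05 / 50.5 = 3.15

n ≈ 3.15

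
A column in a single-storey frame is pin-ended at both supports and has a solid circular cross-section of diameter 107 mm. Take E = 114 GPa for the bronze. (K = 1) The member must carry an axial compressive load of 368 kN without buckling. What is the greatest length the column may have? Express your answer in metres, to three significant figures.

L_max ≈ 4.44 m

I = πd⁴/64 = π×107⁴/64 = 6.434×10^6 mm⁴
I = 6.434×10^-6 m⁴
At the buckling limit P_cr = P = 3.680×10^5 N
From P_cr = π²EI/(K·L)²:  L = (1/K)·√(π²EI/P_cr) = (1/1)·√(π²×1.14×10^11×6.434×10^-6/3.680×10^5)
L = 4.44 m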